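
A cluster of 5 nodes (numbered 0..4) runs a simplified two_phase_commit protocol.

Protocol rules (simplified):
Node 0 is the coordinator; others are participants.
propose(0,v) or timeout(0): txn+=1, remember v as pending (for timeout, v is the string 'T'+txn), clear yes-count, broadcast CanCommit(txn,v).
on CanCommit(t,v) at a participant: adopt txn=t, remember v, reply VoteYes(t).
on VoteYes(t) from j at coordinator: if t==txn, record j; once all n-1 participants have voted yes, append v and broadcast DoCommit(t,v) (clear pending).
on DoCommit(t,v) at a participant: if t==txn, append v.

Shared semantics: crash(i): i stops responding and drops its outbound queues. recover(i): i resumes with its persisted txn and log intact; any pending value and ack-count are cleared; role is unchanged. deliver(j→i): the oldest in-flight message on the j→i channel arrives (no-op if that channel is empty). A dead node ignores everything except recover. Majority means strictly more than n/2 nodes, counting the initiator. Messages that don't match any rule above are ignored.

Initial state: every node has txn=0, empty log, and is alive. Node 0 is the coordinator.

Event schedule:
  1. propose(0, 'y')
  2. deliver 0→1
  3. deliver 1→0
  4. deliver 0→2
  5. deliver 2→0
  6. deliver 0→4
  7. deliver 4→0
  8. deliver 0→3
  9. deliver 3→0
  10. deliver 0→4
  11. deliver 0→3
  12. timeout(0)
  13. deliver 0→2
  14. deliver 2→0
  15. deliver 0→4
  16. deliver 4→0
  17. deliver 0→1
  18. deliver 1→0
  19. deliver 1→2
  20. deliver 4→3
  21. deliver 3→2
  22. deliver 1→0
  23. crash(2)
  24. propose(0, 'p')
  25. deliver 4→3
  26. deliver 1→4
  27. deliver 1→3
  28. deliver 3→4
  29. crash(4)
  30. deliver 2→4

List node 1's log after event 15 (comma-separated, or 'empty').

empty

[1] propose(0,'y') → N0(coor t1 [-])
[2] deliver 0→1 → N1(part t1 [-])
[3] deliver 1→0 → ∅
[4] deliver 0→2 → N2(part t1 [-])
[5] deliver 2→0 → ∅
[6] deliver 0→4 → N4(part t1 [-])
[7] deliver 4→0 → ∅
[8] deliver 0→3 → N3(part t1 [-])
[9] deliver 3→0 → N0(coor t1 [y])
[10] deliver 0→4 → N4(part t1 [y])
[11] deliver 0→3 → N3(part t1 [y])
[12] timeout(0) → N0(coor t2 [y])
[13] deliver 0→2 → N2(part t1 [y])
[14] deliver 2→0 → ∅
[15] deliver 0→4 → N4(part t2 [y])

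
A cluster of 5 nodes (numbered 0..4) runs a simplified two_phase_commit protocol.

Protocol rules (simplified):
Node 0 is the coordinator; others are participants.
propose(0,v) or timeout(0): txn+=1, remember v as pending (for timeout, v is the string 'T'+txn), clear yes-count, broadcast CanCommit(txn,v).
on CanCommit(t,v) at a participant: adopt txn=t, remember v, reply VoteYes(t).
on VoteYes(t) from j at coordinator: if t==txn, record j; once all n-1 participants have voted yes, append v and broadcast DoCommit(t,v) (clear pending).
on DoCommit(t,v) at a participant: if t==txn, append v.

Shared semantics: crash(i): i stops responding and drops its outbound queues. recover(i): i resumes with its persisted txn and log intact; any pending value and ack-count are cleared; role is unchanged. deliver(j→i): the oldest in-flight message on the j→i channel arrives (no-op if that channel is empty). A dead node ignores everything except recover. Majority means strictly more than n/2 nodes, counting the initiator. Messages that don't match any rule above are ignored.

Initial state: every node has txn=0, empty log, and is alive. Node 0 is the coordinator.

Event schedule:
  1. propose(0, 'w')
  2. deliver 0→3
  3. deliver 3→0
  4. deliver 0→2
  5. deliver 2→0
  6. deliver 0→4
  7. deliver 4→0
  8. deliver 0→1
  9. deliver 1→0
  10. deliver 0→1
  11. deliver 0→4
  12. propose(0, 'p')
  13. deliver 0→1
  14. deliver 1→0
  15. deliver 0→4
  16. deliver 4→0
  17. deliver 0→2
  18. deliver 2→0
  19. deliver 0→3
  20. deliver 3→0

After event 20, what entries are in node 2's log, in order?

w

1. propose(0,'w'):  <0:coor t1 ->
2. deliver 0→3:  <3:part t1 ->
3. deliver 3→0:  nop
4. deliver 0→2:  <2:part t1 ->
5. deliver 2→0:  nop
6. deliver 0→4:  <4:part t1 ->
7. deliver 4→0:  nop
8. deliver 0→1:  <1:part t1 ->
9. deliver 1→0:  <0:coor t1 w>
10. deliver 0→1:  <1:part t1 w>
11. deliver 0→4:  <4:part t1 w>
12. propose(0,'p'):  <0:coor t2 w>
13. deliver 0→1:  <1:part t2 w>
14. deliver 1→0:  nop
15. deliver 0→4:  <4:part t2 w>
16. deliver 4→0:  nop
17. deliver 0→2:  <2:part t1 w>
18. deliver 2→0:  nop
19. deliver 0→3:  <3:part t1 w>
20. deliver 3→0:  nop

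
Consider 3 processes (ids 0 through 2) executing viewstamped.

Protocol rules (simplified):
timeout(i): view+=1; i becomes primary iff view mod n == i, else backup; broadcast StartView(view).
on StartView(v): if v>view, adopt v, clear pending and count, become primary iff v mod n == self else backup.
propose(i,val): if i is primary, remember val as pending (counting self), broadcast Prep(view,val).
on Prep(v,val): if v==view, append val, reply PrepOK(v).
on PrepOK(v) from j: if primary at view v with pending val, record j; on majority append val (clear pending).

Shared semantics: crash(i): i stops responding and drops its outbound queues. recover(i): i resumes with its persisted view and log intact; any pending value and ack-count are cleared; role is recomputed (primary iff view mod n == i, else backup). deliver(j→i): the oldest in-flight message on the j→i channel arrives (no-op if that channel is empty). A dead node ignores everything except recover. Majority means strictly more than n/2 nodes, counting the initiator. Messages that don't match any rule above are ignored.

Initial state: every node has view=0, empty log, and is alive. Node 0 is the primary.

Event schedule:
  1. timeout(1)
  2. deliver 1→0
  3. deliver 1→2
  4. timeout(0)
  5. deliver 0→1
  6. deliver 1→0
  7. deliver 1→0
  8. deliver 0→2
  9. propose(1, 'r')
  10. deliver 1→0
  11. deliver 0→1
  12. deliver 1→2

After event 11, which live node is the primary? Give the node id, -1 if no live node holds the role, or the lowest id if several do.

2

after 1 — timeout(1): n1:prim/v1/[-]
after 2 — deliver 1→0: n0:back/v1/[-]
after 3 — deliver 1→2: n2:back/v1/[-]
after 4 — timeout(0): n0:back/v2/[-]
after 5 — deliver 0→1: n1:back/v2/[-]
after 6 — deliver 1→0: ·
after 7 — deliver 1→0: ·
after 8 — deliver 0→2: n2:prim/v2/[-]
after 9 — propose(1,'r'): ·
after 10 — deliver 1→0: ·
after 11 — deliver 0→1: ·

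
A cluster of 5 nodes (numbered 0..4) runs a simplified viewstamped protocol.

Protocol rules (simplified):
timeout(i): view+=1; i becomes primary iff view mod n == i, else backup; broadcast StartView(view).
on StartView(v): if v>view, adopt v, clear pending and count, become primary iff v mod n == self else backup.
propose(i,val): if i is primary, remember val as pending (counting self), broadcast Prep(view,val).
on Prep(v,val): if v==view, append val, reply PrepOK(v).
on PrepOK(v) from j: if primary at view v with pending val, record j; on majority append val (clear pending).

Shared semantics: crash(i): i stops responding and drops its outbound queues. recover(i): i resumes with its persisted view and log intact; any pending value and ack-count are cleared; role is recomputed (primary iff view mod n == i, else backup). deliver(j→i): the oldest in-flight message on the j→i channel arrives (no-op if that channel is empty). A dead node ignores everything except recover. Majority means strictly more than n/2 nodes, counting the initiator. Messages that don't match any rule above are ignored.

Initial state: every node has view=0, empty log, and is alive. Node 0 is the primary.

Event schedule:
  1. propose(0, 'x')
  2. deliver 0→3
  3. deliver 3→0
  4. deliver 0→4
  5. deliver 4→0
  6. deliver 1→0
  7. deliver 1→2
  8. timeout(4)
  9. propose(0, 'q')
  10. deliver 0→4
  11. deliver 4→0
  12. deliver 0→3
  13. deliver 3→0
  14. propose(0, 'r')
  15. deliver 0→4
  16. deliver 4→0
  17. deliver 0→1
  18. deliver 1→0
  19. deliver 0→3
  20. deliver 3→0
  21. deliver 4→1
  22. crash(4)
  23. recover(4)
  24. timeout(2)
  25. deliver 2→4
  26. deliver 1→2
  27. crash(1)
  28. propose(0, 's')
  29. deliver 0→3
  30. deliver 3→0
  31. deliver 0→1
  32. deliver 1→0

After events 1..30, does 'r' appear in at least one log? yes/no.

[1] propose(0,'x') → ∅
[2] deliver 0→3 → N3(back v0 [x])
[3] deliver 3→0 → ∅
[4] deliver 0→4 → N4(back v0 [x])
[5] deliver 4→0 → N0(prim v0 [x])
[6] deliver 1→0 → ∅
[7] deliver 1→2 → ∅
[8] timeout(4) → N4(back v1 [x])
[9] propose(0,'q') → ∅
[10] deliver 0→4 → ∅
[11] deliver 4→0 → N0(back v1 [x])
[12] deliver 0→3 → N3(back v0 [x,q])
[13] deliver 3→0 → ∅
[14] propose(0,'r') → ∅
[15] deliver 0→4 → ∅
[16] deliver 4→0 → ∅
[17] deliver 0→1 → N1(back v0 [x])
[18] deliver 1→0 → ∅
[19] deliver 0→3 → ∅
[20] deliver 3→0 → ∅
[21] deliver 4→1 → N1(prim v1 [x])
[22] crash(4) → N4(✗back v1 [x])
[23] recover(4) → N4(back v1 [x])
[24] timeout(2) → N2(back v1 [-])
[25] deliver 2→4 → ∅
[26] deliver 1→2 → ∅
[27] crash(1) → N1(✗prim v1 [x])
[28] propose(0,'s') → ∅
[29] deliver 0→3 → ∅
[30] deliver 3→0 → ∅

no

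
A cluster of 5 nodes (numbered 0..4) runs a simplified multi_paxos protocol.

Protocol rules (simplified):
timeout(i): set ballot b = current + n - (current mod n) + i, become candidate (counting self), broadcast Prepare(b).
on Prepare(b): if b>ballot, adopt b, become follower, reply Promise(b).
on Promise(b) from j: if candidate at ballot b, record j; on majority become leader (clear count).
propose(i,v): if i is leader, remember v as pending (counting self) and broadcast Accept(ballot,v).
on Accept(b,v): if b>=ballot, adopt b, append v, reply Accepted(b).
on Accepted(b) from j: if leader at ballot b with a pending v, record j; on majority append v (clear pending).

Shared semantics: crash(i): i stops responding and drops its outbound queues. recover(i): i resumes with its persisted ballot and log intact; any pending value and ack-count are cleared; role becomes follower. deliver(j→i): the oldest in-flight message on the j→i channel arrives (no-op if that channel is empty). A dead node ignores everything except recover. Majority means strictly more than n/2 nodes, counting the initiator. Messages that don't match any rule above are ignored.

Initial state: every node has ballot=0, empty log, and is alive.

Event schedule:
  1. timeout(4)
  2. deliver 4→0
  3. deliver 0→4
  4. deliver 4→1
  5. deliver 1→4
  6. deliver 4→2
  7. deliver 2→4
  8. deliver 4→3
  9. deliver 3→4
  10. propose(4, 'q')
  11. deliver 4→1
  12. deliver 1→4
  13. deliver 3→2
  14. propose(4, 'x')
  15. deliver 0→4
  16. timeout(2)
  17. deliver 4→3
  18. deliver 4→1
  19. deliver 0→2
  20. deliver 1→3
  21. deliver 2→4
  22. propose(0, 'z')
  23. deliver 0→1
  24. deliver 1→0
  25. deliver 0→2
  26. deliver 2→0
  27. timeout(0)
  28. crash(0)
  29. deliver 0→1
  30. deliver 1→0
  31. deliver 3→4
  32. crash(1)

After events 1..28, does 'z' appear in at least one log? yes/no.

[1] timeout(4) → N4(cand b9 [-])
[2] deliver 4→0 → N0(foll b9 [-])
[3] deliver 0→4 → ∅
[4] deliver 4→1 → N1(foll b9 [-])
[5] deliver 1→4 → N4(lead b9 [-])
[6] deliver 4→2 → N2(foll b9 [-])
[7] deliver 2→4 → ∅
[8] deliver 4→3 → N3(foll b9 [-])
[9] deliver 3→4 → ∅
[10] propose(4,'q') → ∅
[11] deliver 4→1 → N1(foll b9 [q])
[12] deliver 1→4 → ∅
[13] deliver 3→2 → ∅
[14] propose(4,'x') → ∅
[15] deliver 0→4 → ∅
[16] timeout(2) → N2(cand b12 [-])
[17] deliver 4→3 → N3(foll b9 [q])
[18] deliver 4→1 → N1(foll b9 [q,x])
[19] deliver 0→2 → ∅
[20] deliver 1→3 → ∅
[21] deliver 2→4 → N4(foll b12 [-])
[22] propose(0,'z') → ∅
[23] deliver 0→1 → ∅
[24] deliver 1→0 → ∅
[25] deliver 0→2 → ∅
[26] deliver 2→0 → N0(foll b12 [-])
[27] timeout(0) → N0(cand b15 [-])
[28] crash(0) → N0(✗cand b15 [-])

no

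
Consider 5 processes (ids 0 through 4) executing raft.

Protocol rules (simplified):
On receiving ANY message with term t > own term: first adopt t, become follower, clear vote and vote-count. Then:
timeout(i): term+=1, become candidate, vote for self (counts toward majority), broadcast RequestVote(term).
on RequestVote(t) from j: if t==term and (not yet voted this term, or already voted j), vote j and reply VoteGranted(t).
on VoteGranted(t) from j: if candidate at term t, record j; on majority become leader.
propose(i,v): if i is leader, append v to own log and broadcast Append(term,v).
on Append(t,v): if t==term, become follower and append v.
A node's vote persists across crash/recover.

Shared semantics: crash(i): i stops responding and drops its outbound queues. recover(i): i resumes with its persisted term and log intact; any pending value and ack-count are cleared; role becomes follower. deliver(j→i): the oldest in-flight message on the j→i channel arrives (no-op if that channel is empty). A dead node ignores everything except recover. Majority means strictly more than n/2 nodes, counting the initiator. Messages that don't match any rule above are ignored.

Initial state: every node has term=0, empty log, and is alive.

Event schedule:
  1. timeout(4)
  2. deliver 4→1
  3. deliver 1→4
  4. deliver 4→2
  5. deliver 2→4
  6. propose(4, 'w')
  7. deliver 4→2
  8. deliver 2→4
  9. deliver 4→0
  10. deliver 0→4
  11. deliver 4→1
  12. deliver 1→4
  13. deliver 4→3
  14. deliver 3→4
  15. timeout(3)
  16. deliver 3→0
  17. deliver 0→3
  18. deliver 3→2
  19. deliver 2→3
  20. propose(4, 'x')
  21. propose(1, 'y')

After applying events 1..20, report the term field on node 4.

1

1. timeout(4):  <4:cand t1 ->
2. deliver 4→1:  <1:foll t1 ->
3. deliver 1→4:  nop
4. deliver 4→2:  <2:foll t1 ->
5. deliver 2→4:  <4:lead t1 ->
6. propose(4,'w'):  <4:lead t1 w>
7. deliver 4→2:  <2:foll t1 w>
8. deliver 2→4:  nop
9. deliver 4→0:  <0:foll t1 ->
10. deliver 0→4:  nop
11. deliver 4→1:  <1:foll t1 w>
12. deliver 1→4:  nop
13. deliver 4→3:  <3:foll t1 ->
14. deliver 3→4:  nop
15. timeout(3):  <3:cand t2 ->
16. deliver 3→0:  <0:foll t2 ->
17. deliver 0→3:  nop
18. deliver 3→2:  <2:foll t2 w>
19. deliver 2→3:  <3:lead t2 ->
20. propose(4,'x'):  <4:lead t1 w,x>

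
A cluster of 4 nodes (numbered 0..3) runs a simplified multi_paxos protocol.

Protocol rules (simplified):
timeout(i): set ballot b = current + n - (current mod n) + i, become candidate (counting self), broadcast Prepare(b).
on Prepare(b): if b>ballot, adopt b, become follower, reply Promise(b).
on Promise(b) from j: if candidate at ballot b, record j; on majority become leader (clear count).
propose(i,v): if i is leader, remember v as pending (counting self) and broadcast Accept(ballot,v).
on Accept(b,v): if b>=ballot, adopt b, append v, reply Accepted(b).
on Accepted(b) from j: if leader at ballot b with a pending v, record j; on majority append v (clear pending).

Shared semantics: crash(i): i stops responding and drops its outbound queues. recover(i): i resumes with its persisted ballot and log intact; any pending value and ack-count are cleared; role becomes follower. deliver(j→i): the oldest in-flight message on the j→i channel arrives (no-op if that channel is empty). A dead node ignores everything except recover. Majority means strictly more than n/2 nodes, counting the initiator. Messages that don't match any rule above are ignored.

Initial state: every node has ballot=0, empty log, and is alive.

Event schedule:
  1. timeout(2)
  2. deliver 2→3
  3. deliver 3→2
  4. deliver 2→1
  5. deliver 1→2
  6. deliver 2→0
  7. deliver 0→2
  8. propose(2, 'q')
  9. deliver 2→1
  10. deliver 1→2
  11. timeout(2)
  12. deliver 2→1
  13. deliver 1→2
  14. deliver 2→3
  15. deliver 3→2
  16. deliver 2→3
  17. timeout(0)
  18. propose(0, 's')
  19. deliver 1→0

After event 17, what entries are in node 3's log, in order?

after 1 — timeout(2): n2:cand/b6/[-]
after 2 — deliver 2→3: n3:foll/b6/[-]
after 3 — deliver 3→2: ·
after 4 — deliver 2→1: n1:foll/b6/[-]
after 5 — deliver 1→2: n2:lead/b6/[-]
after 6 — deliver 2→0: n0:foll/b6/[-]
after 7 — deliver 0→2: ·
after 8 — propose(2,'q'): ·
after 9 — deliver 2→1: n1:foll/b6/[q]
after 10 — deliver 1→2: ·
after 11 — timeout(2): n2:cand/b10/[-]
after 12 — deliver 2→1: n1:foll/b10/[q]
after 13 — deliver 1→2: ·
after 14 — deliver 2→3: n3:foll/b6/[q]
after 15 — deliver 3→2: ·
after 16 — deliver 2→3: n3:foll/b10/[q]
after 17 — timeout(0): n0:cand/b8/[-]

q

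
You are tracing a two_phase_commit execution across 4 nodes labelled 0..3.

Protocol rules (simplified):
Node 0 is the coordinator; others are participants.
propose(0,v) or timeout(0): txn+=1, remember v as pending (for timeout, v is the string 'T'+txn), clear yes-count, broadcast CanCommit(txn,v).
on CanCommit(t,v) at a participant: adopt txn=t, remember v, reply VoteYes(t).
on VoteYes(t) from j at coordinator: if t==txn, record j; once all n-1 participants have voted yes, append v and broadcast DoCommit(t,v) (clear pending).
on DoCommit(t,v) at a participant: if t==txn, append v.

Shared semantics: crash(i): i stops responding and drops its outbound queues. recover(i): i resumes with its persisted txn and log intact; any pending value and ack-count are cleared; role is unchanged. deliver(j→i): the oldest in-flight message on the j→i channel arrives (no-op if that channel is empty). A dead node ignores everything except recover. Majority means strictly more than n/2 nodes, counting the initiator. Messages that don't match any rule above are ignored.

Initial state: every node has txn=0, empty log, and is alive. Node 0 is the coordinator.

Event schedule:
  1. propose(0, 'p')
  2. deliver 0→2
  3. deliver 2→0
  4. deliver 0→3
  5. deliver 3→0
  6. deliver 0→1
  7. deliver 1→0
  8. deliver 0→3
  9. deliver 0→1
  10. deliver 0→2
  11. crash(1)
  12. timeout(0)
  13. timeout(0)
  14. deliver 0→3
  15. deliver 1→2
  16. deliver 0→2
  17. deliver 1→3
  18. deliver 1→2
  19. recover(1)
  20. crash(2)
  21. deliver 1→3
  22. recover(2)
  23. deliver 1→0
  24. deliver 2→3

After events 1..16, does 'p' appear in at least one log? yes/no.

1. propose(0,'p'):  <0:coor t1 ->
2. deliver 0→2:  <2:part t1 ->
3. deliver 2→0:  nop
4. deliver 0→3:  <3:part t1 ->
5. deliver 3→0:  nop
6. deliver 0→1:  <1:part t1 ->
7. deliver 1→0:  <0:coor t1 p>
8. deliver 0→3:  <3:part t1 p>
9. deliver 0→1:  <1:part t1 p>
10. deliver 0→2:  <2:part t1 p>
11. crash(1):  <1:✗part t1 p>
12. timeout(0):  <0:coor t2 p>
13. timeout(0):  <0:coor t3 p>
14. deliver 0→3:  <3:part t2 p>
15. deliver 1→2:  nop
16. deliver 0→2:  <2:part t2 p>

yes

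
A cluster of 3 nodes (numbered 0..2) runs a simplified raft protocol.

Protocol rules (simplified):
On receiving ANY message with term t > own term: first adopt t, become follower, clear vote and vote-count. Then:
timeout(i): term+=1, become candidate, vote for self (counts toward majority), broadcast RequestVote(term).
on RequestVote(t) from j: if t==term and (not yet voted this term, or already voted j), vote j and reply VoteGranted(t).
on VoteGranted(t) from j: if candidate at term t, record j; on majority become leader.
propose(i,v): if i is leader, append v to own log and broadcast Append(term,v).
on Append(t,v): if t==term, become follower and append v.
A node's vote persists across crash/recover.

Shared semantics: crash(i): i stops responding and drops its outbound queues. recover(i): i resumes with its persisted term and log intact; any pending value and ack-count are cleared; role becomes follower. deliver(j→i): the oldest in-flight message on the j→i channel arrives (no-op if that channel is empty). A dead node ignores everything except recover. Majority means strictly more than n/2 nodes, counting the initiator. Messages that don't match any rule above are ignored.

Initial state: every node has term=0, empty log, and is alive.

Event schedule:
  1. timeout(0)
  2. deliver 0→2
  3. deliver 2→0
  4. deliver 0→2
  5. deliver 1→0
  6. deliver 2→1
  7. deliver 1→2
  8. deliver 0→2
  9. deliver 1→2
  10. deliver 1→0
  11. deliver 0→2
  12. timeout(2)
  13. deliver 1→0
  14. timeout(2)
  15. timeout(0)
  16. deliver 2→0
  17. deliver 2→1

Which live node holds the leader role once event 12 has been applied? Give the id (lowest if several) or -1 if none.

0

after 1 — timeout(0): n0:cand/t1/[-]
after 2 — deliver 0→2: n2:foll/t1/[-]
after 3 — deliver 2→0: n0:lead/t1/[-]
after 4 — deliver 0→2: ·
after 5 — deliver 1→0: ·
after 6 — deliver 2→1: ·
after 7 — deliver 1→2: ·
after 8 — deliver 0→2: ·
after 9 — deliver 1→2: ·
after 10 — deliver 1→0: ·
after 11 — deliver 0→2: ·
after 12 — timeout(2): n2:cand/t2/[-]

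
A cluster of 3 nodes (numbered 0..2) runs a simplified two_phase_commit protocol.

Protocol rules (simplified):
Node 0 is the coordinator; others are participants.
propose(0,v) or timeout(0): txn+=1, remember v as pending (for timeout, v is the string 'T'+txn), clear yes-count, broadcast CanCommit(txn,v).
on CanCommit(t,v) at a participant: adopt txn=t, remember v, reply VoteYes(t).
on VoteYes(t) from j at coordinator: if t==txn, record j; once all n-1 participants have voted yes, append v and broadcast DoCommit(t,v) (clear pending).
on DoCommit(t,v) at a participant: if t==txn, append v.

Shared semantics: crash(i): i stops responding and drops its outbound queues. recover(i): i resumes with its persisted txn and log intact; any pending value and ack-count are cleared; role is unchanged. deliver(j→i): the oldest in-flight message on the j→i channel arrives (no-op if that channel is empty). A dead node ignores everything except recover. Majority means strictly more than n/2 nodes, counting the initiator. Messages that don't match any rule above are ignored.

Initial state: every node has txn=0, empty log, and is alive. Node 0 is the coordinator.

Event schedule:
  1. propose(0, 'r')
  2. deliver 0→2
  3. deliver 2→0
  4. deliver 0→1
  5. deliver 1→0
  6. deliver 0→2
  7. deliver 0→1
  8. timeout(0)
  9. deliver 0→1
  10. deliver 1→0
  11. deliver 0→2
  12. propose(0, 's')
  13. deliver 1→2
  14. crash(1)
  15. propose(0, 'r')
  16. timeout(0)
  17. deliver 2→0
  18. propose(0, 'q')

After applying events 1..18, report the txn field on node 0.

6

[1] propose(0,'r') → N0(coor t1 [-])
[2] deliver 0→2 → N2(part t1 [-])
[3] deliver 2→0 → ∅
[4] deliver 0→1 → N1(part t1 [-])
[5] deliver 1→0 → N0(coor t1 [r])
[6] deliver 0→2 → N2(part t1 [r])
[7] deliver 0→1 → N1(part t1 [r])
[8] timeout(0) → N0(coor t2 [r])
[9] deliver 0→1 → N1(part t2 [r])
[10] deliver 1→0 → ∅
[11] deliver 0→2 → N2(part t2 [r])
[12] propose(0,'s') → N0(coor t3 [r])
[13] deliver 1→2 → ∅
[14] crash(1) → N1(✗part t2 [r])
[15] propose(0,'r') → N0(coor t4 [r])
[16] timeout(0) → N0(coor t5 [r])
[17] deliver 2→0 → ∅
[18] propose(0,'q') → N0(coor t6 [r])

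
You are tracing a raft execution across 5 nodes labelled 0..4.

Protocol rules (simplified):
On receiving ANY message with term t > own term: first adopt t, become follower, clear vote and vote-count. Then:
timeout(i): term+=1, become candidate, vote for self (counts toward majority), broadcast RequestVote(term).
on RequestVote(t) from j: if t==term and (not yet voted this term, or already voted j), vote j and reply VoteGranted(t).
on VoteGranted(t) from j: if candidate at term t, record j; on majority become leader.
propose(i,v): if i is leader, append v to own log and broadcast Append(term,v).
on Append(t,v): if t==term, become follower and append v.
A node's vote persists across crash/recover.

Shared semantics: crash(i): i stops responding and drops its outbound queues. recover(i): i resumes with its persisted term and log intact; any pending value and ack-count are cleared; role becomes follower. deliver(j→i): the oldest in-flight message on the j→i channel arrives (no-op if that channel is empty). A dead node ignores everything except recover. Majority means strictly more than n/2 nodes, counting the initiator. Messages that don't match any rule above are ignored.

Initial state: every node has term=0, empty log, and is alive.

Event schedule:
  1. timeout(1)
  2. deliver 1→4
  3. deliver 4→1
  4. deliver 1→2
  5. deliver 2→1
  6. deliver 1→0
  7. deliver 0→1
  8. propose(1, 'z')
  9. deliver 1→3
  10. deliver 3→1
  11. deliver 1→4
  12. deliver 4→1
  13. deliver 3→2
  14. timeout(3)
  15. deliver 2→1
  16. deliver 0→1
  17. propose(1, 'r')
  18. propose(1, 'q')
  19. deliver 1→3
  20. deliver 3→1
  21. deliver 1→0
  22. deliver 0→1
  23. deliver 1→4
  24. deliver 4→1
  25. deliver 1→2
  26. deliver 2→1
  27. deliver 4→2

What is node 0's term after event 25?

e1 timeout(1): 1[cand,t=1,-]
e2 deliver 1→4: 4[foll,t=1,-]
e3 deliver 4→1: ·
e4 deliver 1→2: 2[foll,t=1,-]
e5 deliver 2→1: 1[lead,t=1,-]
e6 deliver 1→0: 0[foll,t=1,-]
e7 deliver 0→1: ·
e8 propose(1,'z'): 1[lead,t=1,z]
e9 deliver 1→3: 3[foll,t=1,-]
e10 deliver 3→1: ·
e11 deliver 1→4: 4[foll,t=1,z]
e12 deliver 4→1: ·
e13 deliver 3→2: ·
e14 timeout(3): 3[cand,t=2,-]
e15 deliver 2→1: ·
e16 deliver 0→1: ·
e17 propose(1,'r'): 1[lead,t=1,z,r]
e18 propose(1,'q'): 1[lead,t=1,z,r,q]
e19 deliver 1→3: ·
e20 deliver 3→1: 1[foll,t=2,z,r,q]
e21 deliver 1→0: 0[foll,t=1,z]
e22 deliver 0→1: ·
e23 deliver 1→4: 4[foll,t=1,z,r]
e24 deliver 4→1: ·
e25 deliver 1→2: 2[foll,t=1,z]

1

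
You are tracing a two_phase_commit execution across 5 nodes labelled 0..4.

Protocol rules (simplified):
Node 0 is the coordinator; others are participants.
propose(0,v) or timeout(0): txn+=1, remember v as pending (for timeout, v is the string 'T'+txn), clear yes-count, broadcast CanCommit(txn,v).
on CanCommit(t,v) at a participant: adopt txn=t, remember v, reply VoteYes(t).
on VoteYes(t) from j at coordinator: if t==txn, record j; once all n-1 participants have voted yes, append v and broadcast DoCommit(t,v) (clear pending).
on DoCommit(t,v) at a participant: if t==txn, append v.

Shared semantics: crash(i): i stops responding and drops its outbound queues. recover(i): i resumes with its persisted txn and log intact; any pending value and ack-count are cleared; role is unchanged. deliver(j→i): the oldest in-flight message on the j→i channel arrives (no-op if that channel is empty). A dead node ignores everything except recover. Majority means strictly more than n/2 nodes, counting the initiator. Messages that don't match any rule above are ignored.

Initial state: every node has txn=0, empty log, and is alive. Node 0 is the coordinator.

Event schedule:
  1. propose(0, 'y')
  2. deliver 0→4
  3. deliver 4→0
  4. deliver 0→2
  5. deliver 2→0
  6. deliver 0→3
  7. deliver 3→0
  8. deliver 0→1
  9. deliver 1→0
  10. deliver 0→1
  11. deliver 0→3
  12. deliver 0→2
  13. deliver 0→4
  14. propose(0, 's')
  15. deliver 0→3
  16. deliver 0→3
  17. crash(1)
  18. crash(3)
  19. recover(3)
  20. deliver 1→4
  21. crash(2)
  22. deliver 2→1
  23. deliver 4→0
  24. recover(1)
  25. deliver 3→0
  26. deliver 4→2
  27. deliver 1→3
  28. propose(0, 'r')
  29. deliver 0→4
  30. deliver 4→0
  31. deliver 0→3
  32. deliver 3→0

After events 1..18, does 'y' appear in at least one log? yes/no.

yes

step 1 propose(0,'y'): 0={coor,t=1,log=-}
step 2 deliver 0→4: 4={part,t=1,log=-}
step 3 deliver 4→0: —
step 4 deliver 0→2: 2={part,t=1,log=-}
step 5 deliver 2→0: —
step 6 deliver 0→3: 3={part,t=1,log=-}
step 7 deliver 3→0: —
step 8 deliver 0→1: 1={part,t=1,log=-}
step 9 deliver 1→0: 0={coor,t=1,log=y}
step 10 deliver 0→1: 1={part,t=1,log=y}
step 11 deliver 0→3: 3={part,t=1,log=y}
step 12 deliver 0→2: 2={part,t=1,log=y}
step 13 deliver 0→4: 4={part,t=1,log=y}
step 14 propose(0,'s'): 0={coor,t=2,log=y}
step 15 deliver 0→3: 3={part,t=2,log=y}
step 16 deliver 0→3: —
step 17 crash(1): 1={✗part,t=1,log=y}
step 18 crash(3): 3={✗part,t=2,log=y}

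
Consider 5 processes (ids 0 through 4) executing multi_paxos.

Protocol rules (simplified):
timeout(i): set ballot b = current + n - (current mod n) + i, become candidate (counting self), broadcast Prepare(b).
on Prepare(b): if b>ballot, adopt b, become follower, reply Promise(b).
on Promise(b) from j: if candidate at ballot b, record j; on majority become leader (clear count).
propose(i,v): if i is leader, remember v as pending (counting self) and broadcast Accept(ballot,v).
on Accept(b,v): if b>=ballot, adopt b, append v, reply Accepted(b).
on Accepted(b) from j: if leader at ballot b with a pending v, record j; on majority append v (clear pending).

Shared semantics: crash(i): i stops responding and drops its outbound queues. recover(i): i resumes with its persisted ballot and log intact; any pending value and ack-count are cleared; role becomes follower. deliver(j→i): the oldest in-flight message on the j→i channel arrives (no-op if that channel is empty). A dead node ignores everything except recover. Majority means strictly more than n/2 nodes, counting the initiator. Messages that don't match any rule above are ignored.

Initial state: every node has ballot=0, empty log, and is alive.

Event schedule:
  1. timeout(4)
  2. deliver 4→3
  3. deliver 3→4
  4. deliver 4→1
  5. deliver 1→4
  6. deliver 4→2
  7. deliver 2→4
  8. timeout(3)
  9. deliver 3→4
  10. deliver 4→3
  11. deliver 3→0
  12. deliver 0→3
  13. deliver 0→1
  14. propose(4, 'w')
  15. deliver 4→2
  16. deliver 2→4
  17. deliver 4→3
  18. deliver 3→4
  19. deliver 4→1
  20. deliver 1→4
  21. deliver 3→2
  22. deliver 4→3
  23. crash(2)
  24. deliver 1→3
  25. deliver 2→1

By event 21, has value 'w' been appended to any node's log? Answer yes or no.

[1] timeout(4) → N4(cand b9 [-])
[2] deliver 4→3 → N3(foll b9 [-])
[3] deliver 3→4 → ∅
[4] deliver 4→1 → N1(foll b9 [-])
[5] deliver 1→4 → N4(lead b9 [-])
[6] deliver 4→2 → N2(foll b9 [-])
[7] deliver 2→4 → ∅
[8] timeout(3) → N3(cand b13 [-])
[9] deliver 3→4 → N4(foll b13 [-])
[10] deliver 4→3 → ∅
[11] deliver 3→0 → N0(foll b13 [-])
[12] deliver 0→3 → N3(lead b13 [-])
[13] deliver 0→1 → ∅
[14] propose(4,'w') → ∅
[15] deliver 4→2 → ∅
[16] deliver 2→4 → ∅
[17] deliver 4→3 → ∅
[18] deliver 3→4 → ∅
[19] deliver 4→1 → ∅
[20] deliver 1→4 → ∅
[21] deliver 3→2 → N2(foll b13 [-])

no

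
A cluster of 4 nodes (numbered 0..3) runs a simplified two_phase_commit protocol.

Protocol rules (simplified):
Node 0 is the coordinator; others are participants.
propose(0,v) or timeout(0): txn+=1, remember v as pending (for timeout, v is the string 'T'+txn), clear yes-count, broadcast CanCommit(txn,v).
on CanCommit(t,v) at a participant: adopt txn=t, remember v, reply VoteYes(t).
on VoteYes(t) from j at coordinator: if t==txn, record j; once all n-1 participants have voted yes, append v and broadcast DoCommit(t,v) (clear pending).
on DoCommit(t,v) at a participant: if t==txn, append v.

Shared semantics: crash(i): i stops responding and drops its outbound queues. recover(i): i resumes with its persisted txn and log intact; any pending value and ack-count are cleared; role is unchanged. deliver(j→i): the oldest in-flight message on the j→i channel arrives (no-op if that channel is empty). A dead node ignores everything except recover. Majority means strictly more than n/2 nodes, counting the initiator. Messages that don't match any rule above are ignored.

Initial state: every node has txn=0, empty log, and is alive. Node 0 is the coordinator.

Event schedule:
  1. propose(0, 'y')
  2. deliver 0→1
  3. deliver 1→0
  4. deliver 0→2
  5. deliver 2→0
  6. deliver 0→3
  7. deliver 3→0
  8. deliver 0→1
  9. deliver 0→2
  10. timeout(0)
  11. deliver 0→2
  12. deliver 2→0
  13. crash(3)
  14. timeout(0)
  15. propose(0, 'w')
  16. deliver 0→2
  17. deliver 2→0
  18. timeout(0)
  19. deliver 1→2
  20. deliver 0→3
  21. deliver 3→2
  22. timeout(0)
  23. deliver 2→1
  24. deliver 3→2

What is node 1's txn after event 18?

1

after 1 — propose(0,'y'): n0:coor/t1/[-]
after 2 — deliver 0→1: n1:part/t1/[-]
after 3 — deliver 1→0: ·
after 4 — deliver 0→2: n2:part/t1/[-]
after 5 — deliver 2→0: ·
after 6 — deliver 0→3: n3:part/t1/[-]
after 7 — deliver 3→0: n0:coor/t1/[y]
after 8 — deliver 0→1: n1:part/t1/[y]
after 9 — deliver 0→2: n2:part/t1/[y]
after 10 — timeout(0): n0:coor/t2/[y]
after 11 — deliver 0→2: n2:part/t2/[y]
after 12 — deliver 2→0: ·
after 13 — crash(3): n3:✗part/t1/[-]
after 14 — timeout(0): n0:coor/t3/[y]
after 15 — propose(0,'w'): n0:coor/t4/[y]
after 16 — deliver 0→2: n2:part/t3/[y]
after 17 — deliver 2→0: ·
after 18 — timeout(0): n0:coor/t5/[y]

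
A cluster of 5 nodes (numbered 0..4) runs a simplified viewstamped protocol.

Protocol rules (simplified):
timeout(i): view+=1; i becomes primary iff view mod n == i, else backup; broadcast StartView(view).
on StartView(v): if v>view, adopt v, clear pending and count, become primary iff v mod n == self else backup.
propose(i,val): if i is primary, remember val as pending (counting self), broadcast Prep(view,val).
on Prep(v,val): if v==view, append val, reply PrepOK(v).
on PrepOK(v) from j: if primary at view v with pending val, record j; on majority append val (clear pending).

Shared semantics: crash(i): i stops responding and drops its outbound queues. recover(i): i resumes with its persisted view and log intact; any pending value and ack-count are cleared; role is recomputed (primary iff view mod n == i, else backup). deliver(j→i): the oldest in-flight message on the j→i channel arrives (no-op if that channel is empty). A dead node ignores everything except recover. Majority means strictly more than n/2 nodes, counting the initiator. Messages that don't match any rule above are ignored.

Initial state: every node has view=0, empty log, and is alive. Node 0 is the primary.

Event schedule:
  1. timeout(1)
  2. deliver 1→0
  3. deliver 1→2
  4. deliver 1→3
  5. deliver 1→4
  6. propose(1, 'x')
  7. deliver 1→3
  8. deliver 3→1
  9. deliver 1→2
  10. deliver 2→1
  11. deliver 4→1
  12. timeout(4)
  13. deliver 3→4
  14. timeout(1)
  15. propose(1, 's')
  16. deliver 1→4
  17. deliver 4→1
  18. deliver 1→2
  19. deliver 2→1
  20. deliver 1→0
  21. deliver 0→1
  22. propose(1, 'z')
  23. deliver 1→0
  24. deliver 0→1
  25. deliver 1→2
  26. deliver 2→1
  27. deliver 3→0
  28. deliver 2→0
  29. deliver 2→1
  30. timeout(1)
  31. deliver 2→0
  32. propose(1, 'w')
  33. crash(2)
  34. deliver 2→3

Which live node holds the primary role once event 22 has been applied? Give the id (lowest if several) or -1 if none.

2

step 1 timeout(1): 1={prim,v=1,log=-}
step 2 deliver 1→0: 0={back,v=1,log=-}
step 3 deliver 1→2: 2={back,v=1,log=-}
step 4 deliver 1→3: 3={back,v=1,log=-}
step 5 deliver 1→4: 4={back,v=1,log=-}
step 6 propose(1,'x'): —
step 7 deliver 1→3: 3={back,v=1,log=x}
step 8 deliver 3→1: —
step 9 deliver 1→2: 2={back,v=1,log=x}
step 10 deliver 2→1: 1={prim,v=1,log=x}
step 11 deliver 4→1: —
step 12 timeout(4): 4={back,v=2,log=-}
step 13 deliver 3→4: —
step 14 timeout(1): 1={back,v=2,log=x}
step 15 propose(1,'s'): —
step 16 deliver 1→4: —
step 17 deliver 4→1: —
step 18 deliver 1→2: 2={prim,v=2,log=x}
step 19 deliver 2→1: —
step 20 deliver 1→0: 0={back,v=1,log=x}
step 21 deliver 0→1: —
step 22 propose(1,'z'): —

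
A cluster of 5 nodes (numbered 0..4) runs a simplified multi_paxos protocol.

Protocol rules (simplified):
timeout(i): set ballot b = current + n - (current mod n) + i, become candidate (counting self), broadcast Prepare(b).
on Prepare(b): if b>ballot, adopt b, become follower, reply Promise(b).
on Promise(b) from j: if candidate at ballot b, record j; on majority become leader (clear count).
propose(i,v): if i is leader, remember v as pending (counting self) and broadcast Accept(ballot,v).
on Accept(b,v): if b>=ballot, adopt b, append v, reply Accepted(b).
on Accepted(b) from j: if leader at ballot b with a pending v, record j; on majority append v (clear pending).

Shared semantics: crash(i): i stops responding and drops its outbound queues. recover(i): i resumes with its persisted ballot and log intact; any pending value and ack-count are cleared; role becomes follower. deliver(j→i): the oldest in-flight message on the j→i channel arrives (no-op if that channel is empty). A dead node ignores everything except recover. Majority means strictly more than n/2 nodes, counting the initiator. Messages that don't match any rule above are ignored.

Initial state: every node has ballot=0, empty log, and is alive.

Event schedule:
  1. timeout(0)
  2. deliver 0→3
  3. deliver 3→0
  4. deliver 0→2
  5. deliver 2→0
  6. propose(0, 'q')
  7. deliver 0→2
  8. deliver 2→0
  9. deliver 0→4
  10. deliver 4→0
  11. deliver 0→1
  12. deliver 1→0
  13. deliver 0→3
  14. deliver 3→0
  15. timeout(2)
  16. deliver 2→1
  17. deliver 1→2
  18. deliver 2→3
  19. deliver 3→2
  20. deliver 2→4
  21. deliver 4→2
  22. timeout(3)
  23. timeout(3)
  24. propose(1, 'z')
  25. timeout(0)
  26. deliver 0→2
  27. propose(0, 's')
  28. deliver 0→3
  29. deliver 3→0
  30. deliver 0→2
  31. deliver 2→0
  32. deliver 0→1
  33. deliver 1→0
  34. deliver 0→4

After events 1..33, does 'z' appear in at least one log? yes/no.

no

[1] timeout(0) → N0(cand b5 [-])
[2] deliver 0→3 → N3(foll b5 [-])
[3] deliver 3→0 → ∅
[4] deliver 0→2 → N2(foll b5 [-])
[5] deliver 2→0 → N0(lead b5 [-])
[6] propose(0,'q') → ∅
[7] deliver 0→2 → N2(foll b5 [q])
[8] deliver 2→0 → ∅
[9] deliver 0→4 → N4(foll b5 [-])
[10] deliver 4→0 → ∅
[11] deliver 0→1 → N1(foll b5 [-])
[12] deliver 1→0 → ∅
[13] deliver 0→3 → N3(foll b5 [q])
[14] deliver 3→0 → N0(lead b5 [q])
[15] timeout(2) → N2(cand b12 [q])
[16] deliver 2→1 → N1(foll b12 [-])
[17] deliver 1→2 → ∅
[18] deliver 2→3 → N3(foll b12 [q])
[19] deliver 3→2 → N2(lead b12 [q])
[20] deliver 2→4 → N4(foll b12 [-])
[21] deliver 4→2 → ∅
[22] timeout(3) → N3(cand b18 [q])
[23] timeout(3) → N3(cand b23 [q])
[24] propose(1,'z') → ∅
[25] timeout(0) → N0(cand b10 [q])
[26] deliver 0→2 → ∅
[27] propose(0,'s') → ∅
[28] deliver 0→3 → ∅
[29] deliver 3→0 → N0(foll b18 [q])
[30] deliver 0→2 → ∅
[31] deliver 2→0 → ∅
[32] deliver 0→1 → ∅
[33] deliver 1→0 → ∅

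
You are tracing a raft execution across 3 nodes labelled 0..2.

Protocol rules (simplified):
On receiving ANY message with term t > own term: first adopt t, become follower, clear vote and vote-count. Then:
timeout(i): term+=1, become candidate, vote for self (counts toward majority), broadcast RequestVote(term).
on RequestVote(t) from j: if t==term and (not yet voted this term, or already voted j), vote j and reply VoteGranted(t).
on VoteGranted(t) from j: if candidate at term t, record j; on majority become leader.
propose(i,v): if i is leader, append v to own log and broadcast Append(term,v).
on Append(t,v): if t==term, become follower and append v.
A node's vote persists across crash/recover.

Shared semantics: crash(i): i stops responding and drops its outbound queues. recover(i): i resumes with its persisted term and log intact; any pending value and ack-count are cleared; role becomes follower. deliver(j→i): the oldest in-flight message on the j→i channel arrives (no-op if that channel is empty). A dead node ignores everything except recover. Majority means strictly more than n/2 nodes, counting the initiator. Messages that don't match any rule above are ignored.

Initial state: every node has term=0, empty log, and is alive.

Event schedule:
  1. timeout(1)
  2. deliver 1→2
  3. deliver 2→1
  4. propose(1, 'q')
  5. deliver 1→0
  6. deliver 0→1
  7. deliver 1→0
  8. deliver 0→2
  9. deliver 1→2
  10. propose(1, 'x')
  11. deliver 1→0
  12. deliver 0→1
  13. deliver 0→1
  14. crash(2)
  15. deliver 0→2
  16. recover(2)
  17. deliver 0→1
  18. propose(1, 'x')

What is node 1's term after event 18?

[1] timeout(1) → N1(cand t1 [-])
[2] deliver 1→2 → N2(foll t1 [-])
[3] deliver 2→1 → N1(lead t1 [-])
[4] propose(1,'q') → N1(lead t1 [q])
[5] deliver 1→0 → N0(foll t1 [-])
[6] deliver 0→1 → ∅
[7] deliver 1→0 → N0(foll t1 [q])
[8] deliver 0→2 → ∅
[9] deliver 1→2 → N2(foll t1 [q])
[10] propose(1,'x') → N1(lead t1 [q,x])
[11] deliver 1→0 → N0(foll t1 [q,x])
[12] deliver 0→1 → ∅
[13] deliver 0→1 → ∅
[14] crash(2) → N2(✗foll t1 [q])
[15] deliver 0→2 → ∅
[16] recover(2) → N2(foll t1 [q])
[17] deliver 0→1 → ∅
[18] propose(1,'x') → N1(lead t1 [q,x,x])

1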